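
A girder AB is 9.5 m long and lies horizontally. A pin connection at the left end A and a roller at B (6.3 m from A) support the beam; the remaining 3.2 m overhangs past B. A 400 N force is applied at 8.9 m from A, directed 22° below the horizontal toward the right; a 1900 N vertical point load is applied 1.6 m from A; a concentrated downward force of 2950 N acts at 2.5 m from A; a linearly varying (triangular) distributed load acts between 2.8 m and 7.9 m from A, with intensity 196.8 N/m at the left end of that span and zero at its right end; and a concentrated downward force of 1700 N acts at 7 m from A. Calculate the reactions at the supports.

A_x = -370.9 N, A_y = 3089 N, B_y = 4112 N

Resultant of the triangular load: ½ × 196.8 × 5.1 = 501.84 N, acting at 4.5 m from A (one-third of the span from the peak).
Taking moments about A: B_y·6.3 − 400·sin22°·8.9 − 1900·1.6 − 2950·2.5 − (½·196.8·5.1)·4.5 − 1700·7 = 0 → B_y = 25906.9/6.3 = 4112.21 ≈ 4112 N.
ΣF_y = 0: A_y + 4112.21 − 400·sin22° − 1900 − 2950 − ½·196.8·5.1 − 1700 = 0 → A_y = 3089 N.
ΣF_x = 0: A_x + 400·cos22° = 0 → A_x = -370.9 N.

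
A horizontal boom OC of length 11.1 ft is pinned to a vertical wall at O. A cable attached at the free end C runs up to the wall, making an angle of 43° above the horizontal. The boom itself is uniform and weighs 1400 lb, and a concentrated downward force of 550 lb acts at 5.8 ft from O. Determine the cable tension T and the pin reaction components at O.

T = 1448 lb, O_x = 1059 lb, O_y = 962.6 lb

ΣM about O: T·sin43°·11.1 − 1400·5.55 − 550·5.8 = 0 → T = 10960/(11.1·0.681998) = 1447.79 ≈ 1448 lb.
ΣF_x = 0: O_x − T·cos43° = 0 → O_x = 1447.79 × 0.731354 = 1059 lb.
ΣF_y = 0: O_y + T·sin43° − 1400 − 550 = 0 → O_y = 1950 − 1447.79 × 0.681998 = 962.6 lb.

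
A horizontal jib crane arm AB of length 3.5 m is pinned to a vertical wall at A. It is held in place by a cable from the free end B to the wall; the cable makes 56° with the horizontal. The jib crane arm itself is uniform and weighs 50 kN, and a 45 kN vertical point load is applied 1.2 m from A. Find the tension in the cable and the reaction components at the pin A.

ΣM about A: T·sin56°·3.5 − 50·1.75 − 45·1.2 = 0 → T = 141.5/(3.5·0.829038) = 48.7656 ≈ 48.77 kN.
ΣF_x = 0: A_x − T·cos56° = 0 → A_x = 48.7656 × 0.559193 = 27.27 kN.
ΣF_y = 0: A_y + T·sin56° − 50 − 45 = 0 → A_y = 95 − 48.7656 × 0.829038 = 54.57 kN.

T = 48.77 kN, A_x = 27.27 kN, A_y = 54.57 kN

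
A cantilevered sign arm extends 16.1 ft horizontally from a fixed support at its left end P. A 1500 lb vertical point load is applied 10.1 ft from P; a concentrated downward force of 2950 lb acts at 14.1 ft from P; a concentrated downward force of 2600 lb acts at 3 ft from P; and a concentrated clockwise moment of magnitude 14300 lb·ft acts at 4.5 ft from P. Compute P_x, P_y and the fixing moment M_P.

ΣF_x = 0: P_x = 0.
ΣF_y = 0: P_y − 1500 − 2950 − 2600 = 0 → P_y = 7050 lb.
ΣM about P: M_P − 1500·10.1 − 2950·14.1 − 2600·3 − 14300 = 0 → M_P = 78840 lb·ft.

P_x = 0, P_y = 7050 lb, M_P = 78840 lb·ft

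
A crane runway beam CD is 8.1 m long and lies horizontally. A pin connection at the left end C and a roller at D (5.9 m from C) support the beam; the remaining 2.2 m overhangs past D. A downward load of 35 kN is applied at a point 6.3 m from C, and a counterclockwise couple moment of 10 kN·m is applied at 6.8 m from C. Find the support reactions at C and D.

C_x = 0, C_y = -0.6780 kN, D_y = 35.68 kN

Taking moments about C: D_y·5.9 − 35·6.3 + 10 = 0 → D_y = 210.5/5.9 = 35.678 ≈ 35.68 kN.
ΣF_y = 0: C_y + 35.678 − 35 = 0 → C_y = -0.6780 kN.
ΣF_x = 0: no horizontal applied forces, so C_x = 0.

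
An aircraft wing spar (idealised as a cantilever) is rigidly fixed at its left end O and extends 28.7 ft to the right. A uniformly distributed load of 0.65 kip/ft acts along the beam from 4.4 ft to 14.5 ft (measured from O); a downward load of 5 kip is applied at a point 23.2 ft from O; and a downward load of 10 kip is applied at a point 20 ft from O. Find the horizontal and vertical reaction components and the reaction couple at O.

O_x = 0, O_y = 21.57 kip, M_O = 378.0 kip·ft

Resultant of the distributed load: 0.65 × 10.1 = 6.565 kip at 9.45 ft from O.
ΣF_x = 0: O_x = 0.
ΣF_y = 0: O_y − 0.65·10.1 − 5 − 10 = 0 → O_y = 21.57 kip.
ΣM about O: M_O − (0.65·10.1)·9.45 − 5·23.2 − 10·20 = 0 → M_O = 378.0 kip·ft.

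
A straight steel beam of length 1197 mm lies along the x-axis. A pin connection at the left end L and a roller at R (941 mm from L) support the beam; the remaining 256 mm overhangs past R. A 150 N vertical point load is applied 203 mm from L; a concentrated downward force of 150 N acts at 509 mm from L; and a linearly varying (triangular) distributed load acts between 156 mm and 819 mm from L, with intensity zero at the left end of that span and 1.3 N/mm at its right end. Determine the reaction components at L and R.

L_x = 0, L_y = 343.6 N, R_y = 387.4 N

Resultant of the triangular load: ½ × 1.3 × 663 = 430.95 N, acting at 598 mm from L (one-third of the span from the peak).
Moments about L: R_y·941 − 150·203 − 150·509 − (½·1.3·663)·598 = 0 → R_y = 364508.1/941 = 387.362 ≈ 387.4 N.
ΣF_y = 0: L_y + 387.362 − 150 − 150 − ½·1.3·663 = 0 → L_y = 343.6 N.
ΣF_x = 0: no horizontal applied forces, so L_x = 0.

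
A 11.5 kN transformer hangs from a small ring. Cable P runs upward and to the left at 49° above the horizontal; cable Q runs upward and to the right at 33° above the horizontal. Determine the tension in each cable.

T_P = 9.739 kN, T_Q = 7.619 kN

ΣF_x = 0: −T_P·cos49° + T_Q·cos33° = 0 → T_Q = 0.782261·T_P.
ΣF_y = 0: T_P·sin49° + T_Q·sin33° = 11.5.
Substitute: T_P·(0.75471 + 0.782261·0.544639) = 11.5 → T_P = 9.73949 ≈ 9.739 kN.
Then T_Q = 0.782261 × 9.73949 = 7.619 kN.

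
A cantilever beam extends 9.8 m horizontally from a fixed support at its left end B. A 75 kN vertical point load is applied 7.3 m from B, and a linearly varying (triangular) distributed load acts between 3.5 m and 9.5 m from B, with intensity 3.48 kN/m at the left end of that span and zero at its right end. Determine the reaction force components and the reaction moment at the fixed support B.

Resultant of the triangular load: ½ × 3.48 × 6 = 10.44 kN, acting at 5.5 m from B (one-third of the span from the peak).
ΣF_x = 0: B_x = 0.
ΣF_y = 0: B_y − 75 − ½·3.48·6 = 0 → B_y = 85.44 kN.
ΣM about B: M_B − 75·7.3 − (½·3.48·6)·5.5 = 0 → M_B = 604.9 kN·m.

B_x = 0, B_y = 85.44 kN, M_B = 604.9 kN·m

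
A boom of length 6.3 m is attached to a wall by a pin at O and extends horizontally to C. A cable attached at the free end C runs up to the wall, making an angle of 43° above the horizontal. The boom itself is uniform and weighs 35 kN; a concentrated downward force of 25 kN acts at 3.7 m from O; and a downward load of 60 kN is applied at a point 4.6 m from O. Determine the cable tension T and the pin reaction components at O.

T = 111.4 kN, O_x = 81.49 kN, O_y = 44.01 kN

ΣM about O: T·sin43°·6.3 − 35·3.15 − 25·3.7 − 60·4.6 = 0 → T = 478.75/(6.3·0.681998) = 111.426 ≈ 111.4 kN.
ΣF_x = 0: O_x − T·cos43° = 0 → O_x = 111.426 × 0.731354 = 81.49 kN.
ΣF_y = 0: O_y + T·sin43° − 35 − 25 − 60 = 0 → O_y = 120 − 111.426 × 0.681998 = 44.01 kN.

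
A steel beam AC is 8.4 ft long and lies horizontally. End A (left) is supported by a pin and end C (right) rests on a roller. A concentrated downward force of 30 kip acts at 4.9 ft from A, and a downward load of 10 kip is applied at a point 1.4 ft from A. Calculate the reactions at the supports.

A_x = 0, A_y = 20.83 kip, C_y = 19.17 kip

Moments about A: C_y·8.4 − 30·4.9 − 10·1.4 = 0 → C_y = 161/8.4 = 19.1667 ≈ 19.17 kip.
ΣF_y = 0: A_y + 19.1667 − 30 − 10 = 0 → A_y = 20.83 kip.
ΣF_x = 0: no horizontal applied forces, so A_x = 0.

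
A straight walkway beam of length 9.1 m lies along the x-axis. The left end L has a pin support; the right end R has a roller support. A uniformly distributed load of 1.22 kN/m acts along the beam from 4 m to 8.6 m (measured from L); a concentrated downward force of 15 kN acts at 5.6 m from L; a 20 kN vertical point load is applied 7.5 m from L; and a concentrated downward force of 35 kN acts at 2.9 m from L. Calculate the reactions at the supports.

L_x = 0, L_y = 34.86 kN, R_y = 40.75 kN

Resultant of the distributed load: 1.22 × 4.6 = 5.612 kN at 6.3 m from L.
Moments about L: R_y·9.1 − (1.22·4.6)·6.3 − 15·5.6 − 20·7.5 − 35·2.9 = 0 → R_y = 370.8556/9.1 = 40.7534 ≈ 40.75 kN.
ΣF_y = 0: L_y + 40.7534 − 1.22·4.6 − 15 − 20 − 35 = 0 → L_y = 34.86 kN.
ΣF_x = 0: no horizontal applied forces, so L_x = 0.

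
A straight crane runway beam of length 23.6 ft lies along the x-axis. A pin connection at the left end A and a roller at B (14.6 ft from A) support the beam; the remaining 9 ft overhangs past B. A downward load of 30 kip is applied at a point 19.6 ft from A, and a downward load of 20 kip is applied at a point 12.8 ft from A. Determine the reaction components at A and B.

A_x = 0, A_y = -7.808 kip, B_y = 57.81 kip

Moments about A: B_y·14.6 − 30·19.6 − 20·12.8 = 0 → B_y = 844/14.6 = 57.8082 ≈ 57.81 kip.
ΣF_y = 0: A_y + 57.8082 − 30 − 20 = 0 → A_y = -7.808 kip.
ΣF_x = 0: no horizontal applied forces, so A_x = 0.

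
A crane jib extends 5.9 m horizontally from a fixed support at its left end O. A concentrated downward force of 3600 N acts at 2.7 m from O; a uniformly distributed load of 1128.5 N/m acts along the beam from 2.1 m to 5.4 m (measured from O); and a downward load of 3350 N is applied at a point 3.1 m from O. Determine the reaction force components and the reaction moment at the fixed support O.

O_x = 0, O_y = 10670 N, M_O = 34070 N·m

Resultant of the distributed load: 1128.5 × 3.3 = 3724.05 N at 3.75 m from O.
ΣF_x = 0: O_x = 0.
ΣF_y = 0: O_y − 3600 − 1128.5·3.3 − 3350 = 0 → O_y = 10670 N.
ΣM about O: M_O − 3600·2.7 − (1128.5·3.3)·3.75 − 3350·3.1 = 0 → M_O = 34070 N·m.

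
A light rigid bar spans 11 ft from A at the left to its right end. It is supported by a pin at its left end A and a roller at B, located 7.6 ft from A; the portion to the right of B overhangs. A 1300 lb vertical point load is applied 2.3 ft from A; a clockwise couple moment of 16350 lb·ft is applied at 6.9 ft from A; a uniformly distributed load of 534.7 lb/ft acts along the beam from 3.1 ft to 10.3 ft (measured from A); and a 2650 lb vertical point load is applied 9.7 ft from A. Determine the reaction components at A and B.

Resultant of the distributed load: 534.7 × 7.2 = 3849.84 lb at 6.7 ft from A.
ΣM about A: B_y·7.6 − 1300·2.3 − 16350 − (534.7·7.2)·6.7 − 2650·9.7 = 0 → B_y = 70838.928/7.6 = 9320.91 ≈ 9321 lb.
ΣF_y = 0: A_y + 9320.91 − 1300 − 534.7·7.2 − 2650 = 0 → A_y = -1521 lb.
ΣF_x = 0: no horizontal applied forces, so A_x = 0.

A_x = 0, A_y = -1521 lb, B_y = 9321 lb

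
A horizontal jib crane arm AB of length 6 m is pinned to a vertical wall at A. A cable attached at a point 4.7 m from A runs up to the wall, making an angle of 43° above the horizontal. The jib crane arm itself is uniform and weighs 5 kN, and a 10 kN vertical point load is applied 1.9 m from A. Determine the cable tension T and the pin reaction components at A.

ΣM about A: T·sin43°·4.7 − 5·3 − 10·1.9 = 0 → T = 34/(4.7·0.681998) = 10.6071 ≈ 10.61 kN.
ΣF_x = 0: A_x − T·cos43° = 0 → A_x = 10.6071 × 0.731354 = 7.758 kN.
ΣF_y = 0: A_y + T·sin43° − 5 − 10 = 0 → A_y = 15 − 10.6071 × 0.681998 = 7.766 kN.

T = 10.61 kN, A_x = 7.758 kN, A_y = 7.766 kN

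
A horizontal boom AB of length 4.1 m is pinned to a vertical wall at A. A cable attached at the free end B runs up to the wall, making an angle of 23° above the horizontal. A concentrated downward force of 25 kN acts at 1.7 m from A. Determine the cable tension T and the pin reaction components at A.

ΣM about A: T·sin23°·4.1 − 25·1.7 = 0 → T = 42.5/(4.1·0.390731) = 26.5294 ≈ 26.53 kN.
ΣF_x = 0: A_x − T·cos23° = 0 → A_x = 26.5294 × 0.920505 = 24.42 kN.
ΣF_y = 0: A_y + T·sin23° − 25 = 0 → A_y = 25 − 26.5294 × 0.390731 = 14.63 kN.

T = 26.53 kN, A_x = 24.42 kN, A_y = 14.63 kN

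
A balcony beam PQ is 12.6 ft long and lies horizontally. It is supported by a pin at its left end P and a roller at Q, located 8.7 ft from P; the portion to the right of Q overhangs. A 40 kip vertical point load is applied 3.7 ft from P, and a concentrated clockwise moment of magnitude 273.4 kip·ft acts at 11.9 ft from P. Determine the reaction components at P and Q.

P_x = 0, P_y = -8.437 kip, Q_y = 48.44 kip

Taking moments about P: Q_y·8.7 − 40·3.7 − 273.4 = 0 → Q_y = 421.4/8.7 = 48.4368 ≈ 48.44 kip.
ΣF_y = 0: P_y + 48.4368 − 40 = 0 → P_y = -8.437 kip.
ΣF_x = 0: no horizontal applied forces, so P_x = 0.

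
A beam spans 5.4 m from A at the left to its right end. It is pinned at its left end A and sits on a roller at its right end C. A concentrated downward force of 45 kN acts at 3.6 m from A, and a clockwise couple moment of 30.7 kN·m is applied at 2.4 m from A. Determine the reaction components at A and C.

Taking moments about A: C_y·5.4 − 45·3.6 − 30.7 = 0 → C_y = 192.7/5.4 = 35.6852 ≈ 35.69 kN.
ΣF_y = 0: A_y + 35.6852 − 45 = 0 → A_y = 9.315 kN.
ΣF_x = 0: no horizontal applied forces, so A_x = 0.

A_x = 0, A_y = 9.315 kN, C_y = 35.69 kN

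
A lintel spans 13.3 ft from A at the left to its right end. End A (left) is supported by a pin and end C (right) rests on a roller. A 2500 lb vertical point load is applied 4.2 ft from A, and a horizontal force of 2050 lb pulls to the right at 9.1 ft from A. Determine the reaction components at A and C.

Moments about A: C_y·13.3 − 2500·4.2 = 0 → C_y = 10500/13.3 = 789.474 ≈ 789.5 lb.
ΣF_y = 0: A_y + 789.474 − 2500 = 0 → A_y = 1711 lb.
ΣF_x = 0: A_x + 2050 = 0 → A_x = -2050 lb.

A_x = -2050 lb, A_y = 1711 lb, C_y = 789.5 lb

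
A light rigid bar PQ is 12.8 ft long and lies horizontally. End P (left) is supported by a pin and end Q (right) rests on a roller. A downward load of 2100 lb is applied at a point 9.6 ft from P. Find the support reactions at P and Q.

P_x = 0, P_y = 525.0 lb, Q_y = 1575 lb

ΣM about P: Q_y·12.8 − 2100·9.6 = 0 → Q_y = 20160/12.8 = 1575 lb.
ΣF_y = 0: P_y + 1575 − 2100 = 0 → P_y = 525.0 lb.
ΣF_x = 0: no horizontal applied forces, so P_x = 0.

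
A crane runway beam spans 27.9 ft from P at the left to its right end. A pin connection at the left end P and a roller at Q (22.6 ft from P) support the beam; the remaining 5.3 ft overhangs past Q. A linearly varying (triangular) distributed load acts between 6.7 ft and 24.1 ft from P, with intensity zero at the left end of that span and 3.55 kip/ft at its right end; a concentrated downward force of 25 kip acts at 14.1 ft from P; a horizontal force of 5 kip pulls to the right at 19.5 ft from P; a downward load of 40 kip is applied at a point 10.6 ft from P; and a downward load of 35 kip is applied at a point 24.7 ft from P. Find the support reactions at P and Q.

Resultant of the triangular load: ½ × 3.55 × 17.4 = 30.885 kip, acting at 18.3 ft from P (one-third of the span from the peak).
ΣM about P: Q_y·22.6 − (½·3.55·17.4)·18.3 − 25·14.1 − 40·10.6 − 35·24.7 = 0 → Q_y = 2206.1955/22.6 = 97.6193 ≈ 97.62 kip.
ΣF_y = 0: P_y + 97.6193 − ½·3.55·17.4 − 25 − 40 − 35 = 0 → P_y = 33.27 kip.
ΣF_x = 0: P_x + 5 = 0 → P_x = -5.000 kip.

P_x = -5.000 kip, P_y = 33.27 kip, Q_y = 97.62 kip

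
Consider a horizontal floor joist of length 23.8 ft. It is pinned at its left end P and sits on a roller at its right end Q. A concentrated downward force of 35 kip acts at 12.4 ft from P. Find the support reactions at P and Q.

Moments about P: Q_y·23.8 − 35·12.4 = 0 → Q_y = 434/23.8 = 18.2353 ≈ 18.24 kip.
ΣF_y = 0: P_y + 18.2353 − 35 = 0 → P_y = 16.76 kip.
ΣF_x = 0: no horizontal applied forces, so P_x = 0.

P_x = 0, P_y = 16.76 kip, Q_y = 18.24 kip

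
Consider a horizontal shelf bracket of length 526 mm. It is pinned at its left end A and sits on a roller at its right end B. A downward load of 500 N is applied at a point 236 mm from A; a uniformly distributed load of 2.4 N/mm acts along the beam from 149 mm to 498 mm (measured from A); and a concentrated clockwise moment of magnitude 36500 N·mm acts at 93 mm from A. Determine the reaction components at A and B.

A_x = 0, A_y = 528.7 N, B_y = 808.9 N

Resultant of the distributed load: 2.4 × 349 = 837.6 N at 323.5 mm from A.
ΣM about A: B_y·526 − 500·236 − (2.4·349)·323.5 − 36500 = 0 → B_y = 425463.6/526 = 808.866 ≈ 808.9 N.
ΣF_y = 0: A_y + 808.866 − 500 − 2.4·349 = 0 → A_y = 528.7 N.
ΣF_x = 0: no horizontal applied forces, so A_x = 0.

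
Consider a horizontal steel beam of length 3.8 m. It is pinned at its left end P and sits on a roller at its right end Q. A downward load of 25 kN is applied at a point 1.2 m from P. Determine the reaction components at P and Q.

P_x = 0, P_y = 17.11 kN, Q_y = 7.895 kN

Taking moments about P: Q_y·3.8 − 25·1.2 = 0 → Q_y = 30/3.8 = 7.89474 ≈ 7.895 kN.
ΣF_y = 0: P_y + 7.89474 − 25 = 0 → P_y = 17.11 kN.
ΣF_x = 0: no horizontal applied forces, so P_x = 0.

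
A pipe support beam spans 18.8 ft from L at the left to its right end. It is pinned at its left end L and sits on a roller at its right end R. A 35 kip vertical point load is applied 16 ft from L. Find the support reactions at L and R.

Taking moments about L: R_y·18.8 − 35·16 = 0 → R_y = 560/18.8 = 29.7872 ≈ 29.79 kip.
ΣF_y = 0: L_y + 29.7872 − 35 = 0 → L_y = 5.213 kip.
ΣF_x = 0: no horizontal applied forces, so L_x = 0.

L_x = 0, L_y = 5.213 kip, R_y = 29.79 kip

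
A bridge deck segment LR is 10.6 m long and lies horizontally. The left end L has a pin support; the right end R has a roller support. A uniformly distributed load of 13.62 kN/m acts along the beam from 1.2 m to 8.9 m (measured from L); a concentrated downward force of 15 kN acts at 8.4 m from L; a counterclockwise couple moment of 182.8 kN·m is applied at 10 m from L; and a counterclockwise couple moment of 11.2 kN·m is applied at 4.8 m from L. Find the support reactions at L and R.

Resultant of the distributed load: 13.62 × 7.7 = 104.874 kN at 5.05 m from L.
Moments about L: R_y·10.6 − (13.62·7.7)·5.05 − 15·8.4 + 182.8 + 11.2 = 0 → R_y = 461.6137/10.6 = 43.5485 ≈ 43.55 kN.
ΣF_y = 0: L_y + 43.5485 − 13.62·7.7 − 15 = 0 → L_y = 76.33 kN.
ΣF_x = 0: no horizontal applied forces, so L_x = 0.

L_x = 0, L_y = 76.33 kN, R_y = 43.55 kN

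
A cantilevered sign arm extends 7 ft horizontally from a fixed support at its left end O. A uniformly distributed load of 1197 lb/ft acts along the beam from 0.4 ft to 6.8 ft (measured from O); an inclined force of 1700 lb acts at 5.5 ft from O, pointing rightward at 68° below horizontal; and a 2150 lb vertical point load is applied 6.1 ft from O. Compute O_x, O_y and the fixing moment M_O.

O_x = -636.8 lb, O_y = 11390 lb, M_O = 49360 lb·ft

Resultant of the distributed load: 1197 × 6.4 = 7660.8 lb at 3.6 ft from O.
ΣF_x = 0: O_x + 1700·cos68° = 0 → O_x = -636.8 lb.
ΣF_y = 0: O_y − 1197·6.4 − 1700·sin68° − 2150 = 0 → O_y = 11390 lb.
ΣM about O: M_O − (1197·6.4)·3.6 − 1700·sin68°·5.5 − 2150·6.1 = 0 → M_O = 49360 lb·ft.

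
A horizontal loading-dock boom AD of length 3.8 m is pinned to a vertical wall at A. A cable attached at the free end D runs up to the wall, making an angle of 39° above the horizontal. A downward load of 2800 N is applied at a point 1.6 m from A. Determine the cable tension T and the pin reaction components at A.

T = 1873 N, A_x = 1456 N, A_y = 1621 N

ΣM about A: T·sin39°·3.8 − 2800·1.6 = 0 → T = 4480/(3.8·0.62932) = 1873.37 ≈ 1873 N.
ΣF_x = 0: A_x − T·cos39° = 0 → A_x = 1873.37 × 0.777146 = 1456 N.
ΣF_y = 0: A_y + T·sin39° − 2800 = 0 → A_y = 2800 − 1873.37 × 0.62932 = 1621 N.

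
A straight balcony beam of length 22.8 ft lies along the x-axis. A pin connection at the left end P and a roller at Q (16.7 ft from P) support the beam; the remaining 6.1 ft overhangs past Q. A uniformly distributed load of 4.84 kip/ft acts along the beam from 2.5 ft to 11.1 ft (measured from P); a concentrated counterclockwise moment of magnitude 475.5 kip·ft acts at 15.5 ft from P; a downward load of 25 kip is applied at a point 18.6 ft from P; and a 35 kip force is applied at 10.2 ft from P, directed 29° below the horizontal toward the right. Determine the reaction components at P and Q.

P_x = -30.61 kip, P_y = 56.91 kip, Q_y = 26.68 kip

Resultant of the distributed load: 4.84 × 8.6 = 41.624 kip at 6.8 ft from P.
Taking moments about P: Q_y·16.7 − (4.84·8.6)·6.8 + 475.5 − 25·18.6 − 35·sin29°·10.2 = 0 → Q_y = 445.62/16.7 = 26.6838 ≈ 26.68 kip.
ΣF_y = 0: P_y + 26.6838 − 4.84·8.6 − 25 − 35·sin29° = 0 → P_y = 56.91 kip.
ΣF_x = 0: P_x + 35·cos29° = 0 → P_x = -30.61 kip.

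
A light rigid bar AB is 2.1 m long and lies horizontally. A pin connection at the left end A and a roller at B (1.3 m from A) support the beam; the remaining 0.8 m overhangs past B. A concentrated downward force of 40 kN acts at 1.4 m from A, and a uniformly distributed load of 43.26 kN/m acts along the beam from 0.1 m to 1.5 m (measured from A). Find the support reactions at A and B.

Resultant of the distributed load: 43.26 × 1.4 = 60.564 kN at 0.8 m from A.
ΣM about A: B_y·1.3 − 40·1.4 − (43.26·1.4)·0.8 = 0 → B_y = 104.4512/1.3 = 80.3471 ≈ 80.35 kN.
ΣF_y = 0: A_y + 80.3471 − 40 − 43.26·1.4 = 0 → A_y = 20.22 kN.
ΣF_x = 0: no horizontal applied forces, so A_x = 0.

A_x = 0, A_y = 20.22 kN, B_y = 80.35 kN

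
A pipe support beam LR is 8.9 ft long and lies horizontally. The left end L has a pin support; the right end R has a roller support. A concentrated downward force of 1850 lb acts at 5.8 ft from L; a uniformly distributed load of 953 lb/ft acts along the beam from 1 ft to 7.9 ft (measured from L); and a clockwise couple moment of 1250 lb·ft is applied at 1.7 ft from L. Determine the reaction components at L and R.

Resultant of the distributed load: 953 × 6.9 = 6575.7 lb at 4.45 ft from L.
ΣM about L: R_y·8.9 − 1850·5.8 − (953·6.9)·4.45 − 1250 = 0 → R_y = 41241.865/8.9 = 4633.92 ≈ 4634 lb.
ΣF_y = 0: L_y + 4633.92 − 1850 − 953·6.9 = 0 → L_y = 3792 lb.
ΣF_x = 0: no horizontal applied forces, so L_x = 0.

L_x = 0, L_y = 3792 lb, R_y = 4634 lb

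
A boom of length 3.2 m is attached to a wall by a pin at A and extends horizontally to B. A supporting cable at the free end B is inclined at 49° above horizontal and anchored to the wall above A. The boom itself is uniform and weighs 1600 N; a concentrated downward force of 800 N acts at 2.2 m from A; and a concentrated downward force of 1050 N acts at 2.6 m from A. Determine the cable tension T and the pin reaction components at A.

T = 2919 N, A_x = 1915 N, A_y = 1247 N

ΣM about A: T·sin49°·3.2 − 1600·1.6 − 800·2.2 − 1050·2.6 = 0 → T = 7050/(3.2·0.75471) = 2919.17 ≈ 2919 N.
ΣF_x = 0: A_x − T·cos49° = 0 → A_x = 2919.17 × 0.656059 = 1915 N.
ΣF_y = 0: A_y + T·sin49° − 1600 − 800 − 1050 = 0 → A_y = 3450 − 2919.17 × 0.75471 = 1247 N.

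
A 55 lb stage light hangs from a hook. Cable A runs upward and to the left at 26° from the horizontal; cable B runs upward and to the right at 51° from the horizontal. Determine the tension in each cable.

T_A = 35.52 lb, T_B = 50.73 lb

ΣF_x = 0: −T_A·cos26° + T_B·cos51° = 0 → T_B = 1.4282·T_A.
ΣF_y = 0: T_A·sin26° + T_B·sin51° = 55.
Substitute: T_A·(0.438371 + 1.4282·0.777146) = 55 → T_A = 35.523 ≈ 35.52 lb.
Then T_B = 1.4282 × 35.523 = 50.73 lb.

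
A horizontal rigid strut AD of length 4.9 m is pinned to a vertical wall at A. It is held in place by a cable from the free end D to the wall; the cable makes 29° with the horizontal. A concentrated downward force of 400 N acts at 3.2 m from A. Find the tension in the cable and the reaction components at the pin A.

T = 538.8 N, A_x = 471.3 N, A_y = 138.8 N

ΣM about A: T·sin29°·4.9 − 400·3.2 = 0 → T = 1280/(4.9·0.48481) = 538.818 ≈ 538.8 N.
ΣF_x = 0: A_x − T·cos29° = 0 → A_x = 538.818 × 0.87462 = 471.3 N.
ΣF_y = 0: A_y + T·sin29° − 400 = 0 → A_y = 400 − 538.818 × 0.48481 = 138.8 N.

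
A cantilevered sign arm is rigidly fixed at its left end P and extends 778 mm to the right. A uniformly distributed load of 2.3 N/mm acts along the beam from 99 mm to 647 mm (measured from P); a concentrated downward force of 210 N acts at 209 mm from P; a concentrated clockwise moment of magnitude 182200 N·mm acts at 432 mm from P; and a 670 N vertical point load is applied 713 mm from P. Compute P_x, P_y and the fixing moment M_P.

Resultant of the distributed load: 2.3 × 548 = 1260.4 N at 373 mm from P.
ΣF_x = 0: P_x = 0.
ΣF_y = 0: P_y − 2.3·548 − 210 − 670 = 0 → P_y = 2140 N.
ΣM about P: M_P − (2.3·548)·373 − 210·209 − 182200 − 670·713 = 0 → M_P = 1174000 N·mm.

P_x = 0, P_y = 2140 N, M_P = 1174000 N·mm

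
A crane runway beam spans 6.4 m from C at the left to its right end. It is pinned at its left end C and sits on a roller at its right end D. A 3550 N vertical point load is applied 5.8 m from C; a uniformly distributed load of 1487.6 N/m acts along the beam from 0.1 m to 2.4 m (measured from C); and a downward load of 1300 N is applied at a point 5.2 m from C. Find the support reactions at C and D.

Resultant of the distributed load: 1487.6 × 2.3 = 3421.48 N at 1.25 m from C.
Moments about C: D_y·6.4 − 3550·5.8 − (1487.6·2.3)·1.25 − 1300·5.2 = 0 → D_y = 31626.85/6.4 = 4941.7 ≈ 4942 N.
ΣF_y = 0: C_y + 4941.7 − 3550 − 1487.6·2.3 − 1300 = 0 → C_y = 3330 N.
ΣF_x = 0: no horizontal applied forces, so C_x = 0.

C_x = 0, C_y = 3330 N, D_y = 4942 N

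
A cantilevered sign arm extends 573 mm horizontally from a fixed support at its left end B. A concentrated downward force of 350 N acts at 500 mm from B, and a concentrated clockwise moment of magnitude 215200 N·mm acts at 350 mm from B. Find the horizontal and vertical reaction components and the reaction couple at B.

ΣF_x = 0: B_x = 0.
ΣF_y = 0: B_y − 350 = 0 → B_y = 350.0 N.
ΣM about B: M_B − 350·500 − 215200 = 0 → M_B = 390200 N·mm.

B_x = 0, B_y = 350.0 N, M_B = 390200 N·mm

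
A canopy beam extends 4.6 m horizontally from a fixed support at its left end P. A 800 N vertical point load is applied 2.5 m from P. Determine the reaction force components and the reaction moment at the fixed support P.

ΣF_x = 0: P_x = 0.
ΣF_y = 0: P_y − 800 = 0 → P_y = 800.0 N.
ΣM about P: M_P − 800·2.5 = 0 → M_P = 2000 N·m.

P_x = 0, P_y = 800.0 N, M_P = 2000 N·m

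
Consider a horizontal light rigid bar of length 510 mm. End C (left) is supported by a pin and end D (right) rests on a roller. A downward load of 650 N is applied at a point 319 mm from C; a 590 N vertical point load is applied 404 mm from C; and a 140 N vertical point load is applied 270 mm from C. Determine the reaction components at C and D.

C_x = 0, C_y = 431.9 N, D_y = 948.1 N

Taking moments about C: D_y·510 − 650·319 − 590·404 − 140·270 = 0 → D_y = 483510/510 = 948.059 ≈ 948.1 N.
ΣF_y = 0: C_y + 948.059 − 650 − 590 − 140 = 0 → C_y = 431.9 N.
ΣF_x = 0: no horizontal applied forces, so C_x = 0.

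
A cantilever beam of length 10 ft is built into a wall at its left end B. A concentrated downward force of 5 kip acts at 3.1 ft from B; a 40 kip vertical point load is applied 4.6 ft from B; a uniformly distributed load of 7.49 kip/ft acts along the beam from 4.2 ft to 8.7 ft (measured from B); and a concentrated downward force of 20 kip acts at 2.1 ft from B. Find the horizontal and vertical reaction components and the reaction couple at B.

B_x = 0, B_y = 98.70 kip, M_B = 458.9 kip·ft

Resultant of the distributed load: 7.49 × 4.5 = 33.705 kip at 6.45 ft from B.
ΣF_x = 0: B_x = 0.
ΣF_y = 0: B_y − 5 − 40 − 7.49·4.5 − 20 = 0 → B_y = 98.70 kip.
ΣM about B: M_B − 5·3.1 − 40·4.6 − (7.49·4.5)·6.45 − 20·2.1 = 0 → M_B = 458.9 kip·ft.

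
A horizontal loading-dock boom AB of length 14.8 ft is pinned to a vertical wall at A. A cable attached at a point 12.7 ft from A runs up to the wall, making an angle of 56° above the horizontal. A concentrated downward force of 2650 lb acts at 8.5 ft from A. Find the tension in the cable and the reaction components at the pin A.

ΣM about A: T·sin56°·12.7 − 2650·8.5 = 0 → T = 22525/(12.7·0.829038) = 2139.37 ≈ 2139 lb.
ΣF_x = 0: A_x − T·cos56° = 0 → A_x = 2139.37 × 0.559193 = 1196 lb.
ΣF_y = 0: A_y + T·sin56° − 2650 = 0 → A_y = 2650 − 2139.37 × 0.829038 = 876.4 lb.

T = 2139 lb, A_x = 1196 lb, A_y = 876.4 lb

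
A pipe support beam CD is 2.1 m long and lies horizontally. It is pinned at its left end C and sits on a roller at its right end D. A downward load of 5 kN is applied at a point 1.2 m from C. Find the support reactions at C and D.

Moments about C: D_y·2.1 − 5·1.2 = 0 → D_y = 6/2.1 = 2.85714 ≈ 2.857 kN.
ΣF_y = 0: C_y + 2.85714 − 5 = 0 → C_y = 2.143 kN.
ΣF_x = 0: no horizontal applied forces, so C_x = 0.

C_x = 0, C_y = 2.143 kN, D_y = 2.857 kN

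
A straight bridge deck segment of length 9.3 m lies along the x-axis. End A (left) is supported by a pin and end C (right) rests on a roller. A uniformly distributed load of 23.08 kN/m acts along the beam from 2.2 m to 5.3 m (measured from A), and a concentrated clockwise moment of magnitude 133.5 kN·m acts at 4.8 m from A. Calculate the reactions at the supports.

A_x = 0, A_y = 28.34 kN, C_y = 43.20 kN

Resultant of the distributed load: 23.08 × 3.1 = 71.548 kN at 3.75 m from A.
Moments about A: C_y·9.3 − (23.08·3.1)·3.75 − 133.5 = 0 → C_y = 401.805/9.3 = 43.2048 ≈ 43.20 kN.
ΣF_y = 0: A_y + 43.2048 − 23.08·3.1 = 0 → A_y = 28.34 kN.
ΣF_x = 0: no horizontal applied forces, so A_x = 0.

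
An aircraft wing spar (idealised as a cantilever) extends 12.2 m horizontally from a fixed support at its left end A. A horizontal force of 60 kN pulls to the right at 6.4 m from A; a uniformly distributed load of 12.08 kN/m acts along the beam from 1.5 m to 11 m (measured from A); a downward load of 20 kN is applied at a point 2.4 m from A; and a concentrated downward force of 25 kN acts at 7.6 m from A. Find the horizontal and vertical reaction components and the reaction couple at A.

A_x = -60.00 kN, A_y = 159.8 kN, M_A = 955.2 kN·m

Resultant of the distributed load: 12.08 × 9.5 = 114.76 kN at 6.25 m from A.
ΣF_x = 0: A_x + 60 = 0 → A_x = -60.00 kN.
ΣF_y = 0: A_y − 12.08·9.5 − 20 − 25 = 0 → A_y = 159.8 kN.
ΣM about A: M_A − (12.08·9.5)·6.25 − 20·2.4 − 25·7.6 = 0 → M_A = 955.2 kN·m.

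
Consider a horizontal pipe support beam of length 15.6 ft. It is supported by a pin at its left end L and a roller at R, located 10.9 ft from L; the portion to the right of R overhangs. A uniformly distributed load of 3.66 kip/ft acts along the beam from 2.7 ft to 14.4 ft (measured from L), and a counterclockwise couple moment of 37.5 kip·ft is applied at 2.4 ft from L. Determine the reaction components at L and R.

L_x = 0, L_y = 12.67 kip, R_y = 30.15 kip

Resultant of the distributed load: 3.66 × 11.7 = 42.822 kip at 8.55 ft from L.
ΣM about L: R_y·10.9 − (3.66·11.7)·8.55 + 37.5 = 0 → R_y = 328.6281/10.9 = 30.1494 ≈ 30.15 kip.
ΣF_y = 0: L_y + 30.1494 − 3.66·11.7 = 0 → L_y = 12.67 kip.
ΣF_x = 0: no horizontal applied forces, so L_x = 0.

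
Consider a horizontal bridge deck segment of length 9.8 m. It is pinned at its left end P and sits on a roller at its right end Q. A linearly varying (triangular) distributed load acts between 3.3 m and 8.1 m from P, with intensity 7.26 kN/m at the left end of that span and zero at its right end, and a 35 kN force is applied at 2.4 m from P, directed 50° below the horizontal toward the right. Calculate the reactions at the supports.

P_x = -22.50 kN, P_y = 28.96 kN, Q_y = 15.28 kN

Resultant of the triangular load: ½ × 7.26 × 4.8 = 17.424 kN, acting at 4.9 m from P (one-third of the span from the peak).
Moments about P: Q_y·9.8 − (½·7.26·4.8)·4.9 − 35·sin50°·2.4 = 0 → Q_y = 149.725/9.8 = 15.2781 ≈ 15.28 kN.
ΣF_y = 0: P_y + 15.2781 − ½·7.26·4.8 − 35·sin50° = 0 → P_y = 28.96 kN.
ΣF_x = 0: P_x + 35·cos50° = 0 → P_x = -22.50 kN.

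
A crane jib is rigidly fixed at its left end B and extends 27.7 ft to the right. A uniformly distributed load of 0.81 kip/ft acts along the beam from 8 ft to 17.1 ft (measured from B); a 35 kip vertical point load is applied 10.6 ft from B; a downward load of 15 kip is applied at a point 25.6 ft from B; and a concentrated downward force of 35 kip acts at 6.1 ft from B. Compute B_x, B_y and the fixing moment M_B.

B_x = 0, B_y = 92.37 kip, M_B = 1061 kip·ft

Resultant of the distributed load: 0.81 × 9.1 = 7.371 kip at 12.55 ft from B.
ΣF_x = 0: B_x = 0.
ΣF_y = 0: B_y − 0.81·9.1 − 35 − 15 − 35 = 0 → B_y = 92.37 kip.
ΣM about B: M_B − (0.81·9.1)·12.55 − 35·10.6 − 15·25.6 − 35·6.1 = 0 → M_B = 1061 kip·ft.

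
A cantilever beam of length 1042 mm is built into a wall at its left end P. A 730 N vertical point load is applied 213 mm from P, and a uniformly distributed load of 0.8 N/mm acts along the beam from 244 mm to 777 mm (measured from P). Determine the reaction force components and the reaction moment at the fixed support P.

P_x = 0, P_y = 1156 N, M_P = 373200 N·mm

Resultant of the distributed load: 0.8 × 533 = 426.4 N at 510.5 mm from P.
ΣF_x = 0: P_x = 0.
ΣF_y = 0: P_y − 730 − 0.8·533 = 0 → P_y = 1156 N.
ΣM about P: M_P − 730·213 − (0.8·533)·510.5 = 0 → M_P = 373200 N·mm.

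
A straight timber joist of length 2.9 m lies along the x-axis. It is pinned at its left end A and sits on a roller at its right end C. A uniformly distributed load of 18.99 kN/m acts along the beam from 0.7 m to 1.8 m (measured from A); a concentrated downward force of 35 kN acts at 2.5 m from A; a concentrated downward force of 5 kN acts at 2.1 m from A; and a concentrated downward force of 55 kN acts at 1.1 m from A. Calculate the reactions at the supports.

A_x = 0, A_y = 52.23 kN, C_y = 63.66 kN

Resultant of the distributed load: 18.99 × 1.1 = 20.889 kN at 1.25 m from A.
ΣM about A: C_y·2.9 − (18.99·1.1)·1.25 − 35·2.5 − 5·2.1 − 55·1.1 = 0 → C_y = 184.61125/2.9 = 63.6591 ≈ 63.66 kN.
ΣF_y = 0: A_y + 63.6591 − 18.99·1.1 − 35 − 5 − 55 = 0 → A_y = 52.23 kN.
ΣF_x = 0: no horizontal applied forces, so A_x = 0.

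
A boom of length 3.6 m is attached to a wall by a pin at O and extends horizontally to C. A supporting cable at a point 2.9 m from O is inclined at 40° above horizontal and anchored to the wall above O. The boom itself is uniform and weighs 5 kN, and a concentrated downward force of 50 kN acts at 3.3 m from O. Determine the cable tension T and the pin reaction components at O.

ΣM about O: T·sin40°·2.9 − 5·1.8 − 50·3.3 = 0 → T = 174/(2.9·0.642788) = 93.3434 ≈ 93.34 kN.
ΣF_x = 0: O_x − T·cos40° = 0 → O_x = 93.3434 × 0.766044 = 71.51 kN.
ΣF_y = 0: O_y + T·sin40° − 5 − 50 = 0 → O_y = 55 − 93.3434 × 0.642788 = -5.000 kN.

T = 93.34 kN, O_x = 71.51 kN, O_y = -5.000 kN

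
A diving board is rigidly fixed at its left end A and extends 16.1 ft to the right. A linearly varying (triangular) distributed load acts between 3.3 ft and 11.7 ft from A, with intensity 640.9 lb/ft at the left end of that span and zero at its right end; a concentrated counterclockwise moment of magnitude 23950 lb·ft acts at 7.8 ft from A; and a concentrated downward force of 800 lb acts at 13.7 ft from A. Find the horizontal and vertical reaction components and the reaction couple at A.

A_x = 0, A_y = 3492 lb, M_A = 3430 lb·ft

Resultant of the triangular load: ½ × 640.9 × 8.4 = 2691.78 lb, acting at 6.1 ft from A (one-third of the span from the peak).
ΣF_x = 0: A_x = 0.
ΣF_y = 0: A_y − ½·640.9·8.4 − 800 = 0 → A_y = 3492 lb.
ΣM about A: M_A − (½·640.9·8.4)·6.1 + 23950 − 800·13.7 = 0 → M_A = 3430 lb·ft.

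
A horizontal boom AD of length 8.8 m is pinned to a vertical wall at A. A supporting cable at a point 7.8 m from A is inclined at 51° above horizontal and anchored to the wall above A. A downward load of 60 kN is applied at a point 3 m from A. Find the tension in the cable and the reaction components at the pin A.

ΣM about A: T·sin51°·7.8 − 60·3 = 0 → T = 180/(7.8·0.777146) = 29.6945 ≈ 29.69 kN.
ΣF_x = 0: A_x − T·cos51° = 0 → A_x = 29.6945 × 0.62932 = 18.69 kN.
ΣF_y = 0: A_y + T·sin51° − 60 = 0 → A_y = 60 − 29.6945 × 0.777146 = 36.92 kN.

T = 29.69 kN, A_x = 18.69 kN, A_y = 36.92 kN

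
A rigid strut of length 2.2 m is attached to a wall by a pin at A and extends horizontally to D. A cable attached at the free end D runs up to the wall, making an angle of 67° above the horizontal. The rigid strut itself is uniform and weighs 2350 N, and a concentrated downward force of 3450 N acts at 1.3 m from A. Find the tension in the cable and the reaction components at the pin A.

T = 3491 N, A_x = 1364 N, A_y = 2586 N

ΣM about A: T·sin67°·2.2 − 2350·1.1 − 3450·1.3 = 0 → T = 7070/(2.2·0.920505) = 3491.17 ≈ 3491 N.
ΣF_x = 0: A_x − T·cos67° = 0 → A_x = 3491.17 × 0.390731 = 1364 N.
ΣF_y = 0: A_y + T·sin67° − 2350 − 3450 = 0 → A_y = 5800 − 3491.17 × 0.920505 = 2586 N.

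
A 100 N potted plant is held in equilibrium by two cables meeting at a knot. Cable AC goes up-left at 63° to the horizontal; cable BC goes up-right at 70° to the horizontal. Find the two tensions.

ΣF_x = 0: −T_AC·cos63° + T_BC·cos70° = 0 → T_BC = 1.32738·T_AC.
ΣF_y = 0: T_AC·sin63° + T_BC·sin70° = 100.
Substitute: T_AC·(0.891007 + 1.32738·0.939693) = 100 → T_AC = 46.7653 ≈ 46.77 N.
Then T_BC = 1.32738 × 46.7653 = 62.08 N.

T_AC = 46.77 N, T_BC = 62.08 N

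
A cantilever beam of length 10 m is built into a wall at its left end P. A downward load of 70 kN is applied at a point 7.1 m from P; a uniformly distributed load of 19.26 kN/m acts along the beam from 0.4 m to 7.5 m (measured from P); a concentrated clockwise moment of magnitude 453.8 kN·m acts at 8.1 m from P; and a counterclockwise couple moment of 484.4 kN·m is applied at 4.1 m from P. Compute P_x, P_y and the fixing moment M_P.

P_x = 0, P_y = 206.7 kN, M_P = 1007 kN·m

Resultant of the distributed load: 19.26 × 7.1 = 136.746 kN at 3.95 m from P.
ΣF_x = 0: P_x = 0.
ΣF_y = 0: P_y − 70 − 19.26·7.1 = 0 → P_y = 206.7 kN.
ΣM about P: M_P − 70·7.1 − (19.26·7.1)·3.95 − 453.8 + 484.4 = 0 → M_P = 1007 kN·m.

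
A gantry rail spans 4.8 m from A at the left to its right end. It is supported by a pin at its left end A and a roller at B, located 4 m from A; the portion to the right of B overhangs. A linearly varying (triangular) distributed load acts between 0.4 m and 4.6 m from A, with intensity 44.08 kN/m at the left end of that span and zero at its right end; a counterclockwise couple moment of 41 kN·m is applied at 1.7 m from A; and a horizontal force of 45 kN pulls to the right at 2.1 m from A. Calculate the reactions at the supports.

A_x = -45.00 kN, A_y = 61.16 kN, B_y = 31.41 kN

Resultant of the triangular load: ½ × 44.08 × 4.2 = 92.568 kN, acting at 1.8 m from A (one-third of the span from the peak).
Moments about A: B_y·4 − (½·44.08·4.2)·1.8 + 41 = 0 → B_y = 125.6224/4 = 31.4056 ≈ 31.41 kN.
ΣF_y = 0: A_y + 31.4056 − ½·44.08·4.2 = 0 → A_y = 61.16 kN.
ΣF_x = 0: A_x + 45 = 0 → A_x = -45.00 kN.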